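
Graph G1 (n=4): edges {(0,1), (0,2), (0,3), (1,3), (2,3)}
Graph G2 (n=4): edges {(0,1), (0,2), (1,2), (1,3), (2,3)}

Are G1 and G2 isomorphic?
Yes, isomorphic

The graphs are isomorphic.
One valid mapping φ: V(G1) → V(G2): 0→1, 1→3, 2→0, 3→2

Verify φ preserves adjacency — for each edge of G1, its image is an edge of G2:
  (0,1) → (φ(0),φ(1)) = (1,3) ∈ E(G2) ✓
  (0,2) → (φ(0),φ(2)) = (0,1) ∈ E(G2) ✓
  (0,3) → (φ(0),φ(3)) = (1,2) ∈ E(G2) ✓
  (1,3) → (φ(1),φ(3)) = (2,3) ∈ E(G2) ✓
  (2,3) → (φ(2),φ(3)) = (0,2) ∈ E(G2) ✓
All 5 edges of G1 map to edges of G2, and |E(G1)| = |E(G2)| = 5, so φ is a bijection on edges as well as vertices. Hence G1 ≅ G2.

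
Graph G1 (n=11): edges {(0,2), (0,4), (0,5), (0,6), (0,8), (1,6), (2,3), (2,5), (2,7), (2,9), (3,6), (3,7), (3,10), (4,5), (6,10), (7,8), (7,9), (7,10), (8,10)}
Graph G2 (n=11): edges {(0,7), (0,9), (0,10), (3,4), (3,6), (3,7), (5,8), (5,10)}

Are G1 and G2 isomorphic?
No, not isomorphic

The graphs are NOT isomorphic.

Connected components of G1: 1 component(s) with vertex sets [[0, 1, 2, 3, 4, 5, 6, 7, 8, 9, 10]], sizes [11].
Connected components of G2: 3 component(s) with vertex sets [[1], [2], [0, 3, 4, 5, 6, 7, 8, 9, 10]], sizes [1, 1, 9].
The number of connected components (and the multiset of component sizes) is an isomorphism invariant — an isomorphism maps each component of G1 bijectively onto a component of G2. Since G1 has 1 component(s) and G2 has 3, they cannot be isomorphic.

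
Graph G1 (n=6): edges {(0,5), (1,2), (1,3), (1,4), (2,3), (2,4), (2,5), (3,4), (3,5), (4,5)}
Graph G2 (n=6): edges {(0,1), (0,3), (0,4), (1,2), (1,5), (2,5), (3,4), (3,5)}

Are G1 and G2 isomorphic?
No, not isomorphic

The graphs are NOT isomorphic.

Counting triangles (3-cliques): G1 has 7, G2 has 2.
Triangle count is an isomorphism invariant, so differing triangle counts rule out isomorphism.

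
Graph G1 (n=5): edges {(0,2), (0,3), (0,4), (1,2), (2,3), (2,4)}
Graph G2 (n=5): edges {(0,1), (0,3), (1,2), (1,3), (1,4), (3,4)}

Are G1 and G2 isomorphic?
Yes, isomorphic

The graphs are isomorphic.
One valid mapping φ: V(G1) → V(G2): 0→3, 1→2, 2→1, 3→4, 4→0

Verify φ preserves adjacency — for each edge of G1, its image is an edge of G2:
  (0,2) → (φ(0),φ(2)) = (1,3) ∈ E(G2) ✓
  (0,3) → (φ(0),φ(3)) = (3,4) ∈ E(G2) ✓
  (0,4) → (φ(0),φ(4)) = (0,3) ∈ E(G2) ✓
  (1,2) → (φ(1),φ(2)) = (1,2) ∈ E(G2) ✓
  (2,3) → (φ(2),φ(3)) = (1,4) ∈ E(G2) ✓
  (2,4) → (φ(2),φ(4)) = (0,1) ∈ E(G2) ✓
All 6 edges of G1 map to edges of G2, and |E(G1)| = |E(G2)| = 6, so φ is a bijection on edges as well as vertices. Hence G1 ≅ G2.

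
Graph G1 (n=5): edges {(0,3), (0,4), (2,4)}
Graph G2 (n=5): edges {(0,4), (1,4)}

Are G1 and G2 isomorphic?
No, not isomorphic

The graphs are NOT isomorphic.

Connected components of G1: 2 component(s) with vertex sets [[1], [0, 2, 3, 4]], sizes [1, 4].
Connected components of G2: 3 component(s) with vertex sets [[2], [3], [0, 1, 4]], sizes [1, 1, 3].
The number of connected components (and the multiset of component sizes) is an isomorphism invariant — an isomorphism maps each component of G1 bijectively onto a component of G2. Since G1 has 2 component(s) and G2 has 3, they cannot be isomorphic.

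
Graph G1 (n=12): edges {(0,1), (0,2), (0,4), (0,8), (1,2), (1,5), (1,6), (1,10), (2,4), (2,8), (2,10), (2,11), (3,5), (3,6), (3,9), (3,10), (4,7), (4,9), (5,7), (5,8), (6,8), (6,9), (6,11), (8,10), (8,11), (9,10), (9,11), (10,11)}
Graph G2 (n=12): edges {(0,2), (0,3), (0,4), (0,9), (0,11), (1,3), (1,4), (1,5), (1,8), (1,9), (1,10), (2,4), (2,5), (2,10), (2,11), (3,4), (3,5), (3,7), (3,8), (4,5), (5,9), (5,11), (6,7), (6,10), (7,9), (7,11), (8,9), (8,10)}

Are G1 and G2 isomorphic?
Yes, isomorphic

The graphs are isomorphic.
One valid mapping φ: V(G1) → V(G2): 0→8, 1→9, 2→1, 3→11, 4→10, 5→7, 6→0, 7→6, 8→3, 9→2, 10→5, 11→4

Verify φ preserves adjacency — for each edge of G1, its image is an edge of G2:
  (0,1) → (φ(0),φ(1)) = (8,9) ∈ E(G2) ✓
  (0,2) → (φ(0),φ(2)) = (1,8) ∈ E(G2) ✓
  (0,4) → (φ(0),φ(4)) = (8,10) ∈ E(G2) ✓
  (0,8) → (φ(0),φ(8)) = (3,8) ∈ E(G2) ✓
  (1,2) → (φ(1),φ(2)) = (1,9) ∈ E(G2) ✓
  (1,5) → (φ(1),φ(5)) = (7,9) ∈ E(G2) ✓
  (1,6) → (φ(1),φ(6)) = (0,9) ∈ E(G2) ✓
  (1,10) → (φ(1),φ(10)) = (5,9) ∈ E(G2) ✓
  (2,4) → (φ(2),φ(4)) = (1,10) ∈ E(G2) ✓
  (2,8) → (φ(2),φ(8)) = (1,3) ∈ E(G2) ✓
  (2,10) → (φ(2),φ(10)) = (1,5) ∈ E(G2) ✓
  (2,11) → (φ(2),φ(11)) = (1,4) ∈ E(G2) ✓
  (3,5) → (φ(3),φ(5)) = (7,11) ∈ E(G2) ✓
  (3,6) → (φ(3),φ(6)) = (0,11) ∈ E(G2) ✓
  (3,9) → (φ(3),φ(9)) = (2,11) ∈ E(G2) ✓
  (3,10) → (φ(3),φ(10)) = (5,11) ∈ E(G2) ✓
  (4,7) → (φ(4),φ(7)) = (6,10) ∈ E(G2) ✓
  (4,9) → (φ(4),φ(9)) = (2,10) ∈ E(G2) ✓
  (5,7) → (φ(5),φ(7)) = (6,7) ∈ E(G2) ✓
  (5,8) → (φ(5),φ(8)) = (3,7) ∈ E(G2) ✓
  (6,8) → (φ(6),φ(8)) = (0,3) ∈ E(G2) ✓
  (6,9) → (φ(6),φ(9)) = (0,2) ∈ E(G2) ✓
  (6,11) → (φ(6),φ(11)) = (0,4) ∈ E(G2) ✓
  (8,10) → (φ(8),φ(10)) = (3,5) ∈ E(G2) ✓
  (8,11) → (φ(8),φ(11)) = (3,4) ∈ E(G2) ✓
  (9,10) → (φ(9),φ(10)) = (2,5) ∈ E(G2) ✓
  (9,11) → (φ(9),φ(11)) = (2,4) ∈ E(G2) ✓
  (10,11) → (φ(10),φ(11)) = (4,5) ∈ E(G2) ✓
All 28 edges of G1 map to edges of G2, and |E(G1)| = |E(G2)| = 28, so φ is a bijection on edges as well as vertices. Hence G1 ≅ G2.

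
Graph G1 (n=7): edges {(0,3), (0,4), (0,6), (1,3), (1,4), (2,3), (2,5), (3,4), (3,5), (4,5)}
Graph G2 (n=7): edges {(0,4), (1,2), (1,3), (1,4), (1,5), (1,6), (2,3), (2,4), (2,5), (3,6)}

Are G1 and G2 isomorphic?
Yes, isomorphic

The graphs are isomorphic.
One valid mapping φ: V(G1) → V(G2): 0→4, 1→5, 2→6, 3→1, 4→2, 5→3, 6→0

Verify φ preserves adjacency — for each edge of G1, its image is an edge of G2:
  (0,3) → (φ(0),φ(3)) = (1,4) ∈ E(G2) ✓
  (0,4) → (φ(0),φ(4)) = (2,4) ∈ E(G2) ✓
  (0,6) → (φ(0),φ(6)) = (0,4) ∈ E(G2) ✓
  (1,3) → (φ(1),φ(3)) = (1,5) ∈ E(G2) ✓
  (1,4) → (φ(1),φ(4)) = (2,5) ∈ E(G2) ✓
  (2,3) → (φ(2),φ(3)) = (1,6) ∈ E(G2) ✓
  (2,5) → (φ(2),φ(5)) = (3,6) ∈ E(G2) ✓
  (3,4) → (φ(3),φ(4)) = (1,2) ∈ E(G2) ✓
  (3,5) → (φ(3),φ(5)) = (1,3) ∈ E(G2) ✓
  (4,5) → (φ(4),φ(5)) = (2,3) ∈ E(G2) ✓
All 10 edges of G1 map to edges of G2, and |E(G1)| = |E(G2)| = 10, so φ is a bijection on edges as well as vertices. Hence G1 ≅ G2.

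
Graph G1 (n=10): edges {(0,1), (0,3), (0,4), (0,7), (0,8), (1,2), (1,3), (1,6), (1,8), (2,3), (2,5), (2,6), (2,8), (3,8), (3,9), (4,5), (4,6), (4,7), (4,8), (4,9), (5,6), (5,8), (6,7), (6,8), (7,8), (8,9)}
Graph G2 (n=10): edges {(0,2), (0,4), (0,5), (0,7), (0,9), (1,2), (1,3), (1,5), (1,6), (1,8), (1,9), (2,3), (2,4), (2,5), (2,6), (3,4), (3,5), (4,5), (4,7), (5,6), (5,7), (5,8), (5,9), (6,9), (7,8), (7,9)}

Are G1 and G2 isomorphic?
Yes, isomorphic

The graphs are isomorphic.
One valid mapping φ: V(G1) → V(G2): 0→9, 1→0, 2→4, 3→7, 4→1, 5→3, 6→2, 7→6, 8→5, 9→8

Verify φ preserves adjacency — for each edge of G1, its image is an edge of G2:
  (0,1) → (φ(0),φ(1)) = (0,9) ∈ E(G2) ✓
  (0,3) → (φ(0),φ(3)) = (7,9) ∈ E(G2) ✓
  (0,4) → (φ(0),φ(4)) = (1,9) ∈ E(G2) ✓
  (0,7) → (φ(0),φ(7)) = (6,9) ∈ E(G2) ✓
  (0,8) → (φ(0),φ(8)) = (5,9) ∈ E(G2) ✓
  (1,2) → (φ(1),φ(2)) = (0,4) ∈ E(G2) ✓
  (1,3) → (φ(1),φ(3)) = (0,7) ∈ E(G2) ✓
  (1,6) → (φ(1),φ(6)) = (0,2) ∈ E(G2) ✓
  (1,8) → (φ(1),φ(8)) = (0,5) ∈ E(G2) ✓
  (2,3) → (φ(2),φ(3)) = (4,7) ∈ E(G2) ✓
  (2,5) → (φ(2),φ(5)) = (3,4) ∈ E(G2) ✓
  (2,6) → (φ(2),φ(6)) = (2,4) ∈ E(G2) ✓
  (2,8) → (φ(2),φ(8)) = (4,5) ∈ E(G2) ✓
  (3,8) → (φ(3),φ(8)) = (5,7) ∈ E(G2) ✓
  (3,9) → (φ(3),φ(9)) = (7,8) ∈ E(G2) ✓
  (4,5) → (φ(4),φ(5)) = (1,3) ∈ E(G2) ✓
  (4,6) → (φ(4),φ(6)) = (1,2) ∈ E(G2) ✓
  (4,7) → (φ(4),φ(7)) = (1,6) ∈ E(G2) ✓
  (4,8) → (φ(4),φ(8)) = (1,5) ∈ E(G2) ✓
  (4,9) → (φ(4),φ(9)) = (1,8) ∈ E(G2) ✓
  (5,6) → (φ(5),φ(6)) = (2,3) ∈ E(G2) ✓
  (5,8) → (φ(5),φ(8)) = (3,5) ∈ E(G2) ✓
  (6,7) → (φ(6),φ(7)) = (2,6) ∈ E(G2) ✓
  (6,8) → (φ(6),φ(8)) = (2,5) ∈ E(G2) ✓
  (7,8) → (φ(7),φ(8)) = (5,6) ∈ E(G2) ✓
  (8,9) → (φ(8),φ(9)) = (5,8) ∈ E(G2) ✓
All 26 edges of G1 map to edges of G2, and |E(G1)| = |E(G2)| = 26, so φ is a bijection on edges as well as vertices. Hence G1 ≅ G2.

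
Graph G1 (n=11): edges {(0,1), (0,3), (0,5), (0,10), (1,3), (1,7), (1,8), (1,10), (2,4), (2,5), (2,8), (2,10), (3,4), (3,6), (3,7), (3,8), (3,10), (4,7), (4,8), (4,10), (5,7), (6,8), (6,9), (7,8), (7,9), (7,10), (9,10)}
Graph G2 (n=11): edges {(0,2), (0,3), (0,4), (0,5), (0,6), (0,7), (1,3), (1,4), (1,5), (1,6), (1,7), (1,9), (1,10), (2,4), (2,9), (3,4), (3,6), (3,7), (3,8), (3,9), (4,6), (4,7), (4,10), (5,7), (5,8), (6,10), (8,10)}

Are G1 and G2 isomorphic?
Yes, isomorphic

The graphs are isomorphic.
One valid mapping φ: V(G1) → V(G2): 0→10, 1→6, 2→5, 3→4, 4→7, 5→8, 6→2, 7→3, 8→0, 9→9, 10→1

Verify φ preserves adjacency — for each edge of G1, its image is an edge of G2:
  (0,1) → (φ(0),φ(1)) = (6,10) ∈ E(G2) ✓
  (0,3) → (φ(0),φ(3)) = (4,10) ∈ E(G2) ✓
  (0,5) → (φ(0),φ(5)) = (8,10) ∈ E(G2) ✓
  (0,10) → (φ(0),φ(10)) = (1,10) ∈ E(G2) ✓
  (1,3) → (φ(1),φ(3)) = (4,6) ∈ E(G2) ✓
  (1,7) → (φ(1),φ(7)) = (3,6) ∈ E(G2) ✓
  (1,8) → (φ(1),φ(8)) = (0,6) ∈ E(G2) ✓
  (1,10) → (φ(1),φ(10)) = (1,6) ∈ E(G2) ✓
  (2,4) → (φ(2),φ(4)) = (5,7) ∈ E(G2) ✓
  (2,5) → (φ(2),φ(5)) = (5,8) ∈ E(G2) ✓
  (2,8) → (φ(2),φ(8)) = (0,5) ∈ E(G2) ✓
  (2,10) → (φ(2),φ(10)) = (1,5) ∈ E(G2) ✓
  (3,4) → (φ(3),φ(4)) = (4,7) ∈ E(G2) ✓
  (3,6) → (φ(3),φ(6)) = (2,4) ∈ E(G2) ✓
  (3,7) → (φ(3),φ(7)) = (3,4) ∈ E(G2) ✓
  (3,8) → (φ(3),φ(8)) = (0,4) ∈ E(G2) ✓
  (3,10) → (φ(3),φ(10)) = (1,4) ∈ E(G2) ✓
  (4,7) → (φ(4),φ(7)) = (3,7) ∈ E(G2) ✓
  (4,8) → (φ(4),φ(8)) = (0,7) ∈ E(G2) ✓
  (4,10) → (φ(4),φ(10)) = (1,7) ∈ E(G2) ✓
  (5,7) → (φ(5),φ(7)) = (3,8) ∈ E(G2) ✓
  (6,8) → (φ(6),φ(8)) = (0,2) ∈ E(G2) ✓
  (6,9) → (φ(6),φ(9)) = (2,9) ∈ E(G2) ✓
  (7,8) → (φ(7),φ(8)) = (0,3) ∈ E(G2) ✓
  (7,9) → (φ(7),φ(9)) = (3,9) ∈ E(G2) ✓
  (7,10) → (φ(7),φ(10)) = (1,3) ∈ E(G2) ✓
  (9,10) → (φ(9),φ(10)) = (1,9) ∈ E(G2) ✓
All 27 edges of G1 map to edges of G2, and |E(G1)| = |E(G2)| = 27, so φ is a bijection on edges as well as vertices. Hence G1 ≅ G2.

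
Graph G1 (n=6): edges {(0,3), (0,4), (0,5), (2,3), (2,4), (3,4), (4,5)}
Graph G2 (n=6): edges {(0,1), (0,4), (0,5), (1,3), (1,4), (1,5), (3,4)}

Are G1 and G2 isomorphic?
Yes, isomorphic

The graphs are isomorphic.
One valid mapping φ: V(G1) → V(G2): 0→0, 1→2, 2→3, 3→4, 4→1, 5→5

Verify φ preserves adjacency — for each edge of G1, its image is an edge of G2:
  (0,3) → (φ(0),φ(3)) = (0,4) ∈ E(G2) ✓
  (0,4) → (φ(0),φ(4)) = (0,1) ∈ E(G2) ✓
  (0,5) → (φ(0),φ(5)) = (0,5) ∈ E(G2) ✓
  (2,3) → (φ(2),φ(3)) = (3,4) ∈ E(G2) ✓
  (2,4) → (φ(2),φ(4)) = (1,3) ∈ E(G2) ✓
  (3,4) → (φ(3),φ(4)) = (1,4) ∈ E(G2) ✓
  (4,5) → (φ(4),φ(5)) = (1,5) ∈ E(G2) ✓
All 7 edges of G1 map to edges of G2, and |E(G1)| = |E(G2)| = 7, so φ is a bijection on edges as well as vertices. Hence G1 ≅ G2.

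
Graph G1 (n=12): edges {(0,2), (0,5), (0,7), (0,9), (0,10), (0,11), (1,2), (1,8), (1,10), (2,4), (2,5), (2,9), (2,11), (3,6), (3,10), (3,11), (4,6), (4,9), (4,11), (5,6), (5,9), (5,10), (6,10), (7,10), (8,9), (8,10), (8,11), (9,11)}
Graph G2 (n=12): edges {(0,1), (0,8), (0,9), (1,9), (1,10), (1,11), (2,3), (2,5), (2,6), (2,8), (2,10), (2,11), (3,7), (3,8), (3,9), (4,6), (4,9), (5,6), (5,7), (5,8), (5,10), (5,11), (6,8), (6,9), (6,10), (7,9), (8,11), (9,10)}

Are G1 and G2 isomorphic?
Yes, isomorphic

The graphs are isomorphic.
One valid mapping φ: V(G1) → V(G2): 0→6, 1→7, 2→5, 3→0, 4→11, 5→10, 6→1, 7→4, 8→3, 9→2, 10→9, 11→8

Verify φ preserves adjacency — for each edge of G1, its image is an edge of G2:
  (0,2) → (φ(0),φ(2)) = (5,6) ∈ E(G2) ✓
  (0,5) → (φ(0),φ(5)) = (6,10) ∈ E(G2) ✓
  (0,7) → (φ(0),φ(7)) = (4,6) ∈ E(G2) ✓
  (0,9) → (φ(0),φ(9)) = (2,6) ∈ E(G2) ✓
  (0,10) → (φ(0),φ(10)) = (6,9) ∈ E(G2) ✓
  (0,11) → (φ(0),φ(11)) = (6,8) ∈ E(G2) ✓
  (1,2) → (φ(1),φ(2)) = (5,7) ∈ E(G2) ✓
  (1,8) → (φ(1),φ(8)) = (3,7) ∈ E(G2) ✓
  (1,10) → (φ(1),φ(10)) = (7,9) ∈ E(G2) ✓
  (2,4) → (φ(2),φ(4)) = (5,11) ∈ E(G2) ✓
  (2,5) → (φ(2),φ(5)) = (5,10) ∈ E(G2) ✓
  (2,9) → (φ(2),φ(9)) = (2,5) ∈ E(G2) ✓
  (2,11) → (φ(2),φ(11)) = (5,8) ∈ E(G2) ✓
  (3,6) → (φ(3),φ(6)) = (0,1) ∈ E(G2) ✓
  (3,10) → (φ(3),φ(10)) = (0,9) ∈ E(G2) ✓
  (3,11) → (φ(3),φ(11)) = (0,8) ∈ E(G2) ✓
  (4,6) → (φ(4),φ(6)) = (1,11) ∈ E(G2) ✓
  (4,9) → (φ(4),φ(9)) = (2,11) ∈ E(G2) ✓
  (4,11) → (φ(4),φ(11)) = (8,11) ∈ E(G2) ✓
  (5,6) → (φ(5),φ(6)) = (1,10) ∈ E(G2) ✓
  (5,9) → (φ(5),φ(9)) = (2,10) ∈ E(G2) ✓
  (5,10) → (φ(5),φ(10)) = (9,10) ∈ E(G2) ✓
  (6,10) → (φ(6),φ(10)) = (1,9) ∈ E(G2) ✓
  (7,10) → (φ(7),φ(10)) = (4,9) ∈ E(G2) ✓
  (8,9) → (φ(8),φ(9)) = (2,3) ∈ E(G2) ✓
  (8,10) → (φ(8),φ(10)) = (3,9) ∈ E(G2) ✓
  (8,11) → (φ(8),φ(11)) = (3,8) ∈ E(G2) ✓
  (9,11) → (φ(9),φ(11)) = (2,8) ∈ E(G2) ✓
All 28 edges of G1 map to edges of G2, and |E(G1)| = |E(G2)| = 28, so φ is a bijection on edges as well as vertices. Hence G1 ≅ G2.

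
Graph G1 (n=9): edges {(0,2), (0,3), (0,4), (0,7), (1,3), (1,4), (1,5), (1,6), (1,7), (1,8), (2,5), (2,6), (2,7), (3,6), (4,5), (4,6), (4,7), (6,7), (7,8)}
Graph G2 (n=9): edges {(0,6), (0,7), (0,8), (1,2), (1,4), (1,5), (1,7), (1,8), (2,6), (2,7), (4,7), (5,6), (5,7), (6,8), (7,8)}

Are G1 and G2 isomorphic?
No, not isomorphic

The graphs are NOT isomorphic.

Degrees in G1: deg(0)=4, deg(1)=6, deg(2)=4, deg(3)=3, deg(4)=5, deg(5)=3, deg(6)=5, deg(7)=6, deg(8)=2.
Sorted degree sequence of G1: [6, 6, 5, 5, 4, 4, 3, 3, 2].
Degrees in G2: deg(0)=3, deg(1)=5, deg(2)=3, deg(3)=0, deg(4)=2, deg(5)=3, deg(6)=4, deg(7)=6, deg(8)=4.
Sorted degree sequence of G2: [6, 5, 4, 4, 3, 3, 3, 2, 0].
The (sorted) degree sequence is an isomorphism invariant, so since G1 and G2 have different degree sequences they cannot be isomorphic.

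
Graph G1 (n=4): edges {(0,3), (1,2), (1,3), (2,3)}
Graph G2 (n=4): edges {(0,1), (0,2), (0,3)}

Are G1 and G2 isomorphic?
No, not isomorphic

The graphs are NOT isomorphic.

Degrees in G1: deg(0)=1, deg(1)=2, deg(2)=2, deg(3)=3.
Sorted degree sequence of G1: [3, 2, 2, 1].
Degrees in G2: deg(0)=3, deg(1)=1, deg(2)=1, deg(3)=1.
Sorted degree sequence of G2: [3, 1, 1, 1].
The (sorted) degree sequence is an isomorphism invariant, so since G1 and G2 have different degree sequences they cannot be isomorphic.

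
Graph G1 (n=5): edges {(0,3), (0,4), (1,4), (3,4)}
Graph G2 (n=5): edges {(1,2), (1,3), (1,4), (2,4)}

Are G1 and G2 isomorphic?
Yes, isomorphic

The graphs are isomorphic.
One valid mapping φ: V(G1) → V(G2): 0→2, 1→3, 2→0, 3→4, 4→1

Verify φ preserves adjacency — for each edge of G1, its image is an edge of G2:
  (0,3) → (φ(0),φ(3)) = (2,4) ∈ E(G2) ✓
  (0,4) → (φ(0),φ(4)) = (1,2) ∈ E(G2) ✓
  (1,4) → (φ(1),φ(4)) = (1,3) ∈ E(G2) ✓
  (3,4) → (φ(3),φ(4)) = (1,4) ∈ E(G2) ✓
All 4 edges of G1 map to edges of G2, and |E(G1)| = |E(G2)| = 4, so φ is a bijection on edges as well as vertices. Hence G1 ≅ G2.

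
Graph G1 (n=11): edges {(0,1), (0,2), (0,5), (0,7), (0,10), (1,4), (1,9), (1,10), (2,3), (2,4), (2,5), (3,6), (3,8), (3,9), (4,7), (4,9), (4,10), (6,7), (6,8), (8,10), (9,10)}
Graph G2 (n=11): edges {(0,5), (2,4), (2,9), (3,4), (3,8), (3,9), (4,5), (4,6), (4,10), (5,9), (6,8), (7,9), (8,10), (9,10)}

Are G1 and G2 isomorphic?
No, not isomorphic

The graphs are NOT isomorphic.

Connected components of G1: 1 component(s) with vertex sets [[0, 1, 2, 3, 4, 5, 6, 7, 8, 9, 10]], sizes [11].
Connected components of G2: 2 component(s) with vertex sets [[1], [0, 2, 3, 4, 5, 6, 7, 8, 9, 10]], sizes [1, 10].
The number of connected components (and the multiset of component sizes) is an isomorphism invariant — an isomorphism maps each component of G1 bijectively onto a component of G2. Since G1 has 1 component(s) and G2 has 2, they cannot be isomorphic.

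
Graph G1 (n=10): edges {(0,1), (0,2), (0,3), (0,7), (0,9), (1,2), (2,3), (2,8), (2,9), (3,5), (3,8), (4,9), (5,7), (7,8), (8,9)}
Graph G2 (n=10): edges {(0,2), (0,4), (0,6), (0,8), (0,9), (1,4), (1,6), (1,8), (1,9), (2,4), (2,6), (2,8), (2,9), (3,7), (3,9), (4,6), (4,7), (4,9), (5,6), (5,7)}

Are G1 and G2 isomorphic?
No, not isomorphic

The graphs are NOT isomorphic.

Counting triangles (3-cliques): G1 has 5, G2 has 10.
Triangle count is an isomorphism invariant, so differing triangle counts rule out isomorphism.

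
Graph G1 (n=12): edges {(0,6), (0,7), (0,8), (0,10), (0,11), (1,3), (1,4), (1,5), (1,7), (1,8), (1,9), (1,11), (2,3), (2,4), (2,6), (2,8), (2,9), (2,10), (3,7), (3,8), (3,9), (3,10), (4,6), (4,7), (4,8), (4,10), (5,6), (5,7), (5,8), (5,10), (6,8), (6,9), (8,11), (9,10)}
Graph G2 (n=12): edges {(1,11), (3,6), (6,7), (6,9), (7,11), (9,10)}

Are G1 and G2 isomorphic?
No, not isomorphic

The graphs are NOT isomorphic.

Connected components of G1: 1 component(s) with vertex sets [[0, 1, 2, 3, 4, 5, 6, 7, 8, 9, 10, 11]], sizes [12].
Connected components of G2: 6 component(s) with vertex sets [[0], [2], [4], [5], [8], [1, 3, 6, 7, 9, 10, 11]], sizes [1, 1, 1, 1, 1, 7].
The number of connected components (and the multiset of component sizes) is an isomorphism invariant — an isomorphism maps each component of G1 bijectively onto a component of G2. Since G1 has 1 component(s) and G2 has 6, they cannot be isomorphic.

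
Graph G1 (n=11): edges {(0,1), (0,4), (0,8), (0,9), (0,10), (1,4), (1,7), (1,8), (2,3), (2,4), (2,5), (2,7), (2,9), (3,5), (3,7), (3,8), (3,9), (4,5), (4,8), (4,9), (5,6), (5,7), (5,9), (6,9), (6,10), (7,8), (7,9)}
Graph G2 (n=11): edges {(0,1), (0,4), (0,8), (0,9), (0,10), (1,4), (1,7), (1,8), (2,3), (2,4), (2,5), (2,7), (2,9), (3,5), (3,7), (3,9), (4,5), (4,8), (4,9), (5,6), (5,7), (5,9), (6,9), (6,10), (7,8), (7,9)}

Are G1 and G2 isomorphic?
No, not isomorphic

The graphs are NOT isomorphic.

Counting edges: G1 has 27 edge(s); G2 has 26 edge(s).
Edge count is an isomorphism invariant (a bijection on vertices induces a bijection on edges), so differing edge counts rule out isomorphism.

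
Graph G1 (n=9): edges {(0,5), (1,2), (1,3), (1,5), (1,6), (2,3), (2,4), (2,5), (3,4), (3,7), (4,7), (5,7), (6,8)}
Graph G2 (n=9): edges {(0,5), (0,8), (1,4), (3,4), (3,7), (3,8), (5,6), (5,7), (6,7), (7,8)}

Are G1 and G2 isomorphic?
No, not isomorphic

The graphs are NOT isomorphic.

Connected components of G1: 1 component(s) with vertex sets [[0, 1, 2, 3, 4, 5, 6, 7, 8]], sizes [9].
Connected components of G2: 2 component(s) with vertex sets [[2], [0, 1, 3, 4, 5, 6, 7, 8]], sizes [1, 8].
The number of connected components (and the multiset of component sizes) is an isomorphism invariant — an isomorphism maps each component of G1 bijectively onto a component of G2. Since G1 has 1 component(s) and G2 has 2, they cannot be isomorphic.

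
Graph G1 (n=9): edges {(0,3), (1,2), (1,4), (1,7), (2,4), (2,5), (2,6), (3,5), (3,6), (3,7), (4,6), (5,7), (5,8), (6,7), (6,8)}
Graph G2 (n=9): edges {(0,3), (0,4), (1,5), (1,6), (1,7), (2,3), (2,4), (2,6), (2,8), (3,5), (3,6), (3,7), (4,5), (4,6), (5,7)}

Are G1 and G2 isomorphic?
Yes, isomorphic

The graphs are isomorphic.
One valid mapping φ: V(G1) → V(G2): 0→8, 1→1, 2→5, 3→2, 4→7, 5→4, 6→3, 7→6, 8→0

Verify φ preserves adjacency — for each edge of G1, its image is an edge of G2:
  (0,3) → (φ(0),φ(3)) = (2,8) ∈ E(G2) ✓
  (1,2) → (φ(1),φ(2)) = (1,5) ∈ E(G2) ✓
  (1,4) → (φ(1),φ(4)) = (1,7) ∈ E(G2) ✓
  (1,7) → (φ(1),φ(7)) = (1,6) ∈ E(G2) ✓
  (2,4) → (φ(2),φ(4)) = (5,7) ∈ E(G2) ✓
  (2,5) → (φ(2),φ(5)) = (4,5) ∈ E(G2) ✓
  (2,6) → (φ(2),φ(6)) = (3,5) ∈ E(G2) ✓
  (3,5) → (φ(3),φ(5)) = (2,4) ∈ E(G2) ✓
  (3,6) → (φ(3),φ(6)) = (2,3) ∈ E(G2) ✓
  (3,7) → (φ(3),φ(7)) = (2,6) ∈ E(G2) ✓
  (4,6) → (φ(4),φ(6)) = (3,7) ∈ E(G2) ✓
  (5,7) → (φ(5),φ(7)) = (4,6) ∈ E(G2) ✓
  (5,8) → (φ(5),φ(8)) = (0,4) ∈ E(G2) ✓
  (6,7) → (φ(6),φ(7)) = (3,6) ∈ E(G2) ✓
  (6,8) → (φ(6),φ(8)) = (0,3) ∈ E(G2) ✓
All 15 edges of G1 map to edges of G2, and |E(G1)| = |E(G2)| = 15, so φ is a bijection on edges as well as vertices. Hence G1 ≅ G2.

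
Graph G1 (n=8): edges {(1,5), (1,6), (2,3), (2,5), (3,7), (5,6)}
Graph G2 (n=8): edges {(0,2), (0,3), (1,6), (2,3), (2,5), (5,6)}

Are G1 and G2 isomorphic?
Yes, isomorphic

The graphs are isomorphic.
One valid mapping φ: V(G1) → V(G2): 0→4, 1→0, 2→5, 3→6, 4→7, 5→2, 6→3, 7→1

Verify φ preserves adjacency — for each edge of G1, its image is an edge of G2:
  (1,5) → (φ(1),φ(5)) = (0,2) ∈ E(G2) ✓
  (1,6) → (φ(1),φ(6)) = (0,3) ∈ E(G2) ✓
  (2,3) → (φ(2),φ(3)) = (5,6) ∈ E(G2) ✓
  (2,5) → (φ(2),φ(5)) = (2,5) ∈ E(G2) ✓
  (3,7) → (φ(3),φ(7)) = (1,6) ∈ E(G2) ✓
  (5,6) → (φ(5),φ(6)) = (2,3) ∈ E(G2) ✓
All 6 edges of G1 map to edges of G2, and |E(G1)| = |E(G2)| = 6, so φ is a bijection on edges as well as vertices. Hence G1 ≅ G2.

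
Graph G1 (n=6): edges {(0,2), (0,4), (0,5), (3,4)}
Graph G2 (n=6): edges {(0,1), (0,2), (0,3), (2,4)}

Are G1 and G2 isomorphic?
Yes, isomorphic

The graphs are isomorphic.
One valid mapping φ: V(G1) → V(G2): 0→0, 1→5, 2→3, 3→4, 4→2, 5→1

Verify φ preserves adjacency — for each edge of G1, its image is an edge of G2:
  (0,2) → (φ(0),φ(2)) = (0,3) ∈ E(G2) ✓
  (0,4) → (φ(0),φ(4)) = (0,2) ∈ E(G2) ✓
  (0,5) → (φ(0),φ(5)) = (0,1) ∈ E(G2) ✓
  (3,4) → (φ(3),φ(4)) = (2,4) ∈ E(G2) ✓
All 4 edges of G1 map to edges of G2, and |E(G1)| = |E(G2)| = 4, so φ is a bijection on edges as well as vertices. Hence G1 ≅ G2.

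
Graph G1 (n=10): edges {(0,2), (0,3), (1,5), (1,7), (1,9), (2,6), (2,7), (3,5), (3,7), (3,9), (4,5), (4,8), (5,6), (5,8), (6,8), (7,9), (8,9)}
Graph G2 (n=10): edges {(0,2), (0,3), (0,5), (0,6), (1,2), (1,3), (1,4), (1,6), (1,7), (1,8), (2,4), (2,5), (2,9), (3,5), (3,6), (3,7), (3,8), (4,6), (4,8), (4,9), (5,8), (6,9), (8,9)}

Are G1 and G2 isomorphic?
No, not isomorphic

The graphs are NOT isomorphic.

Counting triangles (3-cliques): G1 has 4, G2 has 13.
Triangle count is an isomorphism invariant, so differing triangle counts rule out isomorphism.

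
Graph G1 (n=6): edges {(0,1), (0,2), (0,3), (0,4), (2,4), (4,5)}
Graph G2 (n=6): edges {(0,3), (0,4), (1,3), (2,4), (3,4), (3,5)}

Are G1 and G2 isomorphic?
Yes, isomorphic

The graphs are isomorphic.
One valid mapping φ: V(G1) → V(G2): 0→3, 1→1, 2→0, 3→5, 4→4, 5→2

Verify φ preserves adjacency — for each edge of G1, its image is an edge of G2:
  (0,1) → (φ(0),φ(1)) = (1,3) ∈ E(G2) ✓
  (0,2) → (φ(0),φ(2)) = (0,3) ∈ E(G2) ✓
  (0,3) → (φ(0),φ(3)) = (3,5) ∈ E(G2) ✓
  (0,4) → (φ(0),φ(4)) = (3,4) ∈ E(G2) ✓
  (2,4) → (φ(2),φ(4)) = (0,4) ∈ E(G2) ✓
  (4,5) → (φ(4),φ(5)) = (2,4) ∈ E(G2) ✓
All 6 edges of G1 map to edges of G2, and |E(G1)| = |E(G2)| = 6, so φ is a bijection on edges as well as vertices. Hence G1 ≅ G2.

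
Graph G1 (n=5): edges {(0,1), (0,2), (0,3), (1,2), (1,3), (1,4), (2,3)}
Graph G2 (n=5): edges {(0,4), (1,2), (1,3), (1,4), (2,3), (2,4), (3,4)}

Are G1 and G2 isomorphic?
Yes, isomorphic

The graphs are isomorphic.
One valid mapping φ: V(G1) → V(G2): 0→2, 1→4, 2→1, 3→3, 4→0

Verify φ preserves adjacency — for each edge of G1, its image is an edge of G2:
  (0,1) → (φ(0),φ(1)) = (2,4) ∈ E(G2) ✓
  (0,2) → (φ(0),φ(2)) = (1,2) ∈ E(G2) ✓
  (0,3) → (φ(0),φ(3)) = (2,3) ∈ E(G2) ✓
  (1,2) → (φ(1),φ(2)) = (1,4) ∈ E(G2) ✓
  (1,3) → (φ(1),φ(3)) = (3,4) ∈ E(G2) ✓
  (1,4) → (φ(1),φ(4)) = (0,4) ∈ E(G2) ✓
  (2,3) → (φ(2),φ(3)) = (1,3) ∈ E(G2) ✓
All 7 edges of G1 map to edges of G2, and |E(G1)| = |E(G2)| = 7, so φ is a bijection on edges as well as vertices. Hence G1 ≅ G2.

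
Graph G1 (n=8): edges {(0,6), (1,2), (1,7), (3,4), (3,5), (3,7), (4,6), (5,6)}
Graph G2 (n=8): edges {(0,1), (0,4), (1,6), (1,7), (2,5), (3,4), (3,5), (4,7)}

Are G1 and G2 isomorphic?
Yes, isomorphic

The graphs are isomorphic.
One valid mapping φ: V(G1) → V(G2): 0→6, 1→5, 2→2, 3→4, 4→7, 5→0, 6→1, 7→3

Verify φ preserves adjacency — for each edge of G1, its image is an edge of G2:
  (0,6) → (φ(0),φ(6)) = (1,6) ∈ E(G2) ✓
  (1,2) → (φ(1),φ(2)) = (2,5) ∈ E(G2) ✓
  (1,7) → (φ(1),φ(7)) = (3,5) ∈ E(G2) ✓
  (3,4) → (φ(3),φ(4)) = (4,7) ∈ E(G2) ✓
  (3,5) → (φ(3),φ(5)) = (0,4) ∈ E(G2) ✓
  (3,7) → (φ(3),φ(7)) = (3,4) ∈ E(G2) ✓
  (4,6) → (φ(4),φ(6)) = (1,7) ∈ E(G2) ✓
  (5,6) → (φ(5),φ(6)) = (0,1) ∈ E(G2) ✓
All 8 edges of G1 map to edges of G2, and |E(G1)| = |E(G2)| = 8, so φ is a bijection on edges as well as vertices. Hence G1 ≅ G2.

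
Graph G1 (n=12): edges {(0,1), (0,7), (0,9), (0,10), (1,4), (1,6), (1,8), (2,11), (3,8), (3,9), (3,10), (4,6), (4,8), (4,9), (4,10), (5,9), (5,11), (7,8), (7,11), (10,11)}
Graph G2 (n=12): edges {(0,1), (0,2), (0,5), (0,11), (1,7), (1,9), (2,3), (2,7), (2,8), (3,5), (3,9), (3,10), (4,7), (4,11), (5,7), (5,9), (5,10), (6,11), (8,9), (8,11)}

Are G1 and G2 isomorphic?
Yes, isomorphic

The graphs are isomorphic.
One valid mapping φ: V(G1) → V(G2): 0→2, 1→3, 2→6, 3→1, 4→5, 5→4, 6→10, 7→8, 8→9, 9→7, 10→0, 11→11

Verify φ preserves adjacency — for each edge of G1, its image is an edge of G2:
  (0,1) → (φ(0),φ(1)) = (2,3) ∈ E(G2) ✓
  (0,7) → (φ(0),φ(7)) = (2,8) ∈ E(G2) ✓
  (0,9) → (φ(0),φ(9)) = (2,7) ∈ E(G2) ✓
  (0,10) → (φ(0),φ(10)) = (0,2) ∈ E(G2) ✓
  (1,4) → (φ(1),φ(4)) = (3,5) ∈ E(G2) ✓
  (1,6) → (φ(1),φ(6)) = (3,10) ∈ E(G2) ✓
  (1,8) → (φ(1),φ(8)) = (3,9) ∈ E(G2) ✓
  (2,11) → (φ(2),φ(11)) = (6,11) ∈ E(G2) ✓
  (3,8) → (φ(3),φ(8)) = (1,9) ∈ E(G2) ✓
  (3,9) → (φ(3),φ(9)) = (1,7) ∈ E(G2) ✓
  (3,10) → (φ(3),φ(10)) = (0,1) ∈ E(G2) ✓
  (4,6) → (φ(4),φ(6)) = (5,10) ∈ E(G2) ✓
  (4,8) → (φ(4),φ(8)) = (5,9) ∈ E(G2) ✓
  (4,9) → (φ(4),φ(9)) = (5,7) ∈ E(G2) ✓
  (4,10) → (φ(4),φ(10)) = (0,5) ∈ E(G2) ✓
  (5,9) → (φ(5),φ(9)) = (4,7) ∈ E(G2) ✓
  (5,11) → (φ(5),φ(11)) = (4,11) ∈ E(G2) ✓
  (7,8) → (φ(7),φ(8)) = (8,9) ∈ E(G2) ✓
  (7,11) → (φ(7),φ(11)) = (8,11) ∈ E(G2) ✓
  (10,11) → (φ(10),φ(11)) = (0,11) ∈ E(G2) ✓
All 20 edges of G1 map to edges of G2, and |E(G1)| = |E(G2)| = 20, so φ is a bijection on edges as well as vertices. Hence G1 ≅ G2.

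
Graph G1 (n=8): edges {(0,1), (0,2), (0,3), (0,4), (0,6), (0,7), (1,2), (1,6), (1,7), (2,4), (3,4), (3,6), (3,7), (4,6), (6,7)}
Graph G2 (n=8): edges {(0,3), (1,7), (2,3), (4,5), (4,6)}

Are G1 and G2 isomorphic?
No, not isomorphic

The graphs are NOT isomorphic.

Degrees in G1: deg(0)=6, deg(1)=4, deg(2)=3, deg(3)=4, deg(4)=4, deg(5)=0, deg(6)=5, deg(7)=4.
Sorted degree sequence of G1: [6, 5, 4, 4, 4, 4, 3, 0].
Degrees in G2: deg(0)=1, deg(1)=1, deg(2)=1, deg(3)=2, deg(4)=2, deg(5)=1, deg(6)=1, deg(7)=1.
Sorted degree sequence of G2: [2, 2, 1, 1, 1, 1, 1, 1].
The (sorted) degree sequence is an isomorphism invariant, so since G1 and G2 have different degree sequences they cannot be isomorphic.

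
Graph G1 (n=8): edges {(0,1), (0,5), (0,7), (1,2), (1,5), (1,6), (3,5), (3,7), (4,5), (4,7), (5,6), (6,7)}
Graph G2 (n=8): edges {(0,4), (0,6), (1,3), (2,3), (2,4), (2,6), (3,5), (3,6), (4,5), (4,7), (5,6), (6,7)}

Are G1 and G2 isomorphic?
Yes, isomorphic

The graphs are isomorphic.
One valid mapping φ: V(G1) → V(G2): 0→2, 1→3, 2→1, 3→0, 4→7, 5→6, 6→5, 7→4

Verify φ preserves adjacency — for each edge of G1, its image is an edge of G2:
  (0,1) → (φ(0),φ(1)) = (2,3) ∈ E(G2) ✓
  (0,5) → (φ(0),φ(5)) = (2,6) ∈ E(G2) ✓
  (0,7) → (φ(0),φ(7)) = (2,4) ∈ E(G2) ✓
  (1,2) → (φ(1),φ(2)) = (1,3) ∈ E(G2) ✓
  (1,5) → (φ(1),φ(5)) = (3,6) ∈ E(G2) ✓
  (1,6) → (φ(1),φ(6)) = (3,5) ∈ E(G2) ✓
  (3,5) → (φ(3),φ(5)) = (0,6) ∈ E(G2) ✓
  (3,7) → (φ(3),φ(7)) = (0,4) ∈ E(G2) ✓
  (4,5) → (φ(4),φ(5)) = (6,7) ∈ E(G2) ✓
  (4,7) → (φ(4),φ(7)) = (4,7) ∈ E(G2) ✓
  (5,6) → (φ(5),φ(6)) = (5,6) ∈ E(G2) ✓
  (6,7) → (φ(6),φ(7)) = (4,5) ∈ E(G2) ✓
All 12 edges of G1 map to edges of G2, and |E(G1)| = |E(G2)| = 12, so φ is a bijection on edges as well as vertices. Hence G1 ≅ G2.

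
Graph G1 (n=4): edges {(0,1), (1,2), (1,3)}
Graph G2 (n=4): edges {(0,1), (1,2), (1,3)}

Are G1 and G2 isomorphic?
Yes, isomorphic

The graphs are isomorphic.
One valid mapping φ: V(G1) → V(G2): 0→3, 1→1, 2→0, 3→2

Verify φ preserves adjacency — for each edge of G1, its image is an edge of G2:
  (0,1) → (φ(0),φ(1)) = (1,3) ∈ E(G2) ✓
  (1,2) → (φ(1),φ(2)) = (0,1) ∈ E(G2) ✓
  (1,3) → (φ(1),φ(3)) = (1,2) ∈ E(G2) ✓
All 3 edges of G1 map to edges of G2, and |E(G1)| = |E(G2)| = 3, so φ is a bijection on edges as well as vertices. Hence G1 ≅ G2.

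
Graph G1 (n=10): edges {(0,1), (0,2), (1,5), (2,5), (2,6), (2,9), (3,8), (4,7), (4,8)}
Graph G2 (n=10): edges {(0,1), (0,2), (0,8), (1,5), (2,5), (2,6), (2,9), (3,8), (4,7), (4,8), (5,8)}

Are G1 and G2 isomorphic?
No, not isomorphic

The graphs are NOT isomorphic.

Counting edges: G1 has 9 edge(s); G2 has 11 edge(s).
Edge count is an isomorphism invariant (a bijection on vertices induces a bijection on edges), so differing edge counts rule out isomorphism.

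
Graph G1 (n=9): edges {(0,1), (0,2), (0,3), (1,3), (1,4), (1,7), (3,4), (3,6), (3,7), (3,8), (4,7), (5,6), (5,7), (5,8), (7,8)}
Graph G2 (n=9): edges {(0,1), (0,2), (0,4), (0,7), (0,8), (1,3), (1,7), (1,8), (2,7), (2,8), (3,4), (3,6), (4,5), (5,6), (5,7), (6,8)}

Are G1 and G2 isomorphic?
No, not isomorphic

The graphs are NOT isomorphic.

Degrees in G1: deg(0)=3, deg(1)=4, deg(2)=1, deg(3)=6, deg(4)=3, deg(5)=3, deg(6)=2, deg(7)=5, deg(8)=3.
Sorted degree sequence of G1: [6, 5, 4, 3, 3, 3, 3, 2, 1].
Degrees in G2: deg(0)=5, deg(1)=4, deg(2)=3, deg(3)=3, deg(4)=3, deg(5)=3, deg(6)=3, deg(7)=4, deg(8)=4.
Sorted degree sequence of G2: [5, 4, 4, 4, 3, 3, 3, 3, 3].
The (sorted) degree sequence is an isomorphism invariant, so since G1 and G2 have different degree sequences they cannot be isomorphic.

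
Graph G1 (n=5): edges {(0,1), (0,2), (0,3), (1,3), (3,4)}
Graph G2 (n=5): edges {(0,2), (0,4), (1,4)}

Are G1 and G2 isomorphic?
No, not isomorphic

The graphs are NOT isomorphic.

Connected components of G1: 1 component(s) with vertex sets [[0, 1, 2, 3, 4]], sizes [5].
Connected components of G2: 2 component(s) with vertex sets [[3], [0, 1, 2, 4]], sizes [1, 4].
The number of connected components (and the multiset of component sizes) is an isomorphism invariant — an isomorphism maps each component of G1 bijectively onto a component of G2. Since G1 has 1 component(s) and G2 has 2, they cannot be isomorphic.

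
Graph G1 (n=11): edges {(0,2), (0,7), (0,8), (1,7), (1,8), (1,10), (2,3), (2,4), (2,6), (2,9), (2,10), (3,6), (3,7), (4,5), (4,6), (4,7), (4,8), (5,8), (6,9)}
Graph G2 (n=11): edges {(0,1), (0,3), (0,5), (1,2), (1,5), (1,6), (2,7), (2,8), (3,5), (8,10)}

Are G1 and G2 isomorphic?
No, not isomorphic

The graphs are NOT isomorphic.

Connected components of G1: 1 component(s) with vertex sets [[0, 1, 2, 3, 4, 5, 6, 7, 8, 9, 10]], sizes [11].
Connected components of G2: 3 component(s) with vertex sets [[4], [9], [0, 1, 2, 3, 5, 6, 7, 8, 10]], sizes [1, 1, 9].
The number of connected components (and the multiset of component sizes) is an isomorphism invariant — an isomorphism maps each component of G1 bijectively onto a component of G2. Since G1 has 1 component(s) and G2 has 3, they cannot be isomorphic.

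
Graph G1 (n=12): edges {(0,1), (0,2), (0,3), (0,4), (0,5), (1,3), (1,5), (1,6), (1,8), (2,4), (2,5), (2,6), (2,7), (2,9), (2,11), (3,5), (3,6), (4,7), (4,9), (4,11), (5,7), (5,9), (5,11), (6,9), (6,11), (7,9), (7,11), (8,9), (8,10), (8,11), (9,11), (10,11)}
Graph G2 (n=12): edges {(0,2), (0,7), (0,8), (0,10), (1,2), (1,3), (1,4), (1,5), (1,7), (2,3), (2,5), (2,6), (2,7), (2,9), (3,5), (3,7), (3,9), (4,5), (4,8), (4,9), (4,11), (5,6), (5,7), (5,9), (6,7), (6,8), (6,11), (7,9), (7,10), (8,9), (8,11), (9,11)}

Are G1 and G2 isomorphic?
Yes, isomorphic

The graphs are isomorphic.
One valid mapping φ: V(G1) → V(G2): 0→4, 1→8, 2→5, 3→11, 4→1, 5→9, 6→6, 7→3, 8→0, 9→2, 10→10, 11→7

Verify φ preserves adjacency — for each edge of G1, its image is an edge of G2:
  (0,1) → (φ(0),φ(1)) = (4,8) ∈ E(G2) ✓
  (0,2) → (φ(0),φ(2)) = (4,5) ∈ E(G2) ✓
  (0,3) → (φ(0),φ(3)) = (4,11) ∈ E(G2) ✓
  (0,4) → (φ(0),φ(4)) = (1,4) ∈ E(G2) ✓
  (0,5) → (φ(0),φ(5)) = (4,9) ∈ E(G2) ✓
  (1,3) → (φ(1),φ(3)) = (8,11) ∈ E(G2) ✓
  (1,5) → (φ(1),φ(5)) = (8,9) ∈ E(G2) ✓
  (1,6) → (φ(1),φ(6)) = (6,8) ∈ E(G2) ✓
  (1,8) → (φ(1),φ(8)) = (0,8) ∈ E(G2) ✓
  (2,4) → (φ(2),φ(4)) = (1,5) ∈ E(G2) ✓
  (2,5) → (φ(2),φ(5)) = (5,9) ∈ E(G2) ✓
  (2,6) → (φ(2),φ(6)) = (5,6) ∈ E(G2) ✓
  (2,7) → (φ(2),φ(7)) = (3,5) ∈ E(G2) ✓
  (2,9) → (φ(2),φ(9)) = (2,5) ∈ E(G2) ✓
  (2,11) → (φ(2),φ(11)) = (5,7) ∈ E(G2) ✓
  (3,5) → (φ(3),φ(5)) = (9,11) ∈ E(G2) ✓
  (3,6) → (φ(3),φ(6)) = (6,11) ∈ E(G2) ✓
  (4,7) → (φ(4),φ(7)) = (1,3) ∈ E(G2) ✓
  (4,9) → (φ(4),φ(9)) = (1,2) ∈ E(G2) ✓
  (4,11) → (φ(4),φ(11)) = (1,7) ∈ E(G2) ✓
  (5,7) → (φ(5),φ(7)) = (3,9) ∈ E(G2) ✓
  (5,9) → (φ(5),φ(9)) = (2,9) ∈ E(G2) ✓
  (5,11) → (φ(5),φ(11)) = (7,9) ∈ E(G2) ✓
  (6,9) → (φ(6),φ(9)) = (2,6) ∈ E(G2) ✓
  (6,11) → (φ(6),φ(11)) = (6,7) ∈ E(G2) ✓
  (7,9) → (φ(7),φ(9)) = (2,3) ∈ E(G2) ✓
  (7,11) → (φ(7),φ(11)) = (3,7) ∈ E(G2) ✓
  (8,9) → (φ(8),φ(9)) = (0,2) ∈ E(G2) ✓
  (8,10) → (φ(8),φ(10)) = (0,10) ∈ E(G2) ✓
  (8,11) → (φ(8),φ(11)) = (0,7) ∈ E(G2) ✓
  (9,11) → (φ(9),φ(11)) = (2,7) ∈ E(G2) ✓
  (10,11) → (φ(10),φ(11)) = (7,10) ∈ E(G2) ✓
All 32 edges of G1 map to edges of G2, and |E(G1)| = |E(G2)| = 32, so φ is a bijection on edges as well as vertices. Hence G1 ≅ G2.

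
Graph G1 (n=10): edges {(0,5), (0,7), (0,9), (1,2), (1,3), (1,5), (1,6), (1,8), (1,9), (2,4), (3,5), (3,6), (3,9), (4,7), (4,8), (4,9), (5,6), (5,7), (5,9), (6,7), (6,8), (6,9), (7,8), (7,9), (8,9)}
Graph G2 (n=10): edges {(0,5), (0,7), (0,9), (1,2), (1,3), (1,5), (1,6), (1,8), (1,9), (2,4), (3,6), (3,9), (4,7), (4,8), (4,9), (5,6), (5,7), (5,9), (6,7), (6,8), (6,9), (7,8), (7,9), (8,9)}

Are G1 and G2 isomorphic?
No, not isomorphic

The graphs are NOT isomorphic.

Counting edges: G1 has 25 edge(s); G2 has 24 edge(s).
Edge count is an isomorphism invariant (a bijection on vertices induces a bijection on edges), so differing edge counts rule out isomorphism.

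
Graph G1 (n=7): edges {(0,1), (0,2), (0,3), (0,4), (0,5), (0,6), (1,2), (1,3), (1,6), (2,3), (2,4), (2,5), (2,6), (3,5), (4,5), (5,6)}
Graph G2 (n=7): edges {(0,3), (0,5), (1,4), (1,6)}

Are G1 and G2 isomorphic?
No, not isomorphic

The graphs are NOT isomorphic.

Connected components of G1: 1 component(s) with vertex sets [[0, 1, 2, 3, 4, 5, 6]], sizes [7].
Connected components of G2: 3 component(s) with vertex sets [[2], [0, 3, 5], [1, 4, 6]], sizes [1, 3, 3].
The number of connected components (and the multiset of component sizes) is an isomorphism invariant — an isomorphism maps each component of G1 bijectively onto a component of G2. Since G1 has 1 component(s) and G2 has 3, they cannot be isomorphic.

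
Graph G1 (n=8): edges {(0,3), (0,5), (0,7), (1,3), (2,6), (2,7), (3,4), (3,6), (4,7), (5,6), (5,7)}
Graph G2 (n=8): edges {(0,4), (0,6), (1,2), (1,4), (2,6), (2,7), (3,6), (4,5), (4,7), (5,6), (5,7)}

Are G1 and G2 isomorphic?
Yes, isomorphic

The graphs are isomorphic.
One valid mapping φ: V(G1) → V(G2): 0→5, 1→3, 2→1, 3→6, 4→0, 5→7, 6→2, 7→4

Verify φ preserves adjacency — for each edge of G1, its image is an edge of G2:
  (0,3) → (φ(0),φ(3)) = (5,6) ∈ E(G2) ✓
  (0,5) → (φ(0),φ(5)) = (5,7) ∈ E(G2) ✓
  (0,7) → (φ(0),φ(7)) = (4,5) ∈ E(G2) ✓
  (1,3) → (φ(1),φ(3)) = (3,6) ∈ E(G2) ✓
  (2,6) → (φ(2),φ(6)) = (1,2) ∈ E(G2) ✓
  (2,7) → (φ(2),φ(7)) = (1,4) ∈ E(G2) ✓
  (3,4) → (φ(3),φ(4)) = (0,6) ∈ E(G2) ✓
  (3,6) → (φ(3),φ(6)) = (2,6) ∈ E(G2) ✓
  (4,7) → (φ(4),φ(7)) = (0,4) ∈ E(G2) ✓
  (5,6) → (φ(5),φ(6)) = (2,7) ∈ E(G2) ✓
  (5,7) → (φ(5),φ(7)) = (4,7) ∈ E(G2) ✓
All 11 edges of G1 map to edges of G2, and |E(G1)| = |E(G2)| = 11, so φ is a bijection on edges as well as vertices. Hence G1 ≅ G2.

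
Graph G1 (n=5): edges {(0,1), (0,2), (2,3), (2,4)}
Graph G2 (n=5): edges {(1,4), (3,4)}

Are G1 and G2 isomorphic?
No, not isomorphic

The graphs are NOT isomorphic.

Connected components of G1: 1 component(s) with vertex sets [[0, 1, 2, 3, 4]], sizes [5].
Connected components of G2: 3 component(s) with vertex sets [[0], [2], [1, 3, 4]], sizes [1, 1, 3].
The number of connected components (and the multiset of component sizes) is an isomorphism invariant — an isomorphism maps each component of G1 bijectively onto a component of G2. Since G1 has 1 component(s) and G2 has 3, they cannot be isomorphic.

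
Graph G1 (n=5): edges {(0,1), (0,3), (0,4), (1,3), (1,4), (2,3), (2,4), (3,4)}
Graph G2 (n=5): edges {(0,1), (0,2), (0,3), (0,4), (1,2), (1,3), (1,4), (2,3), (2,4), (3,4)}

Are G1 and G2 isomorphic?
No, not isomorphic

The graphs are NOT isomorphic.

Counting edges: G1 has 8 edge(s); G2 has 10 edge(s).
Edge count is an isomorphism invariant (a bijection on vertices induces a bijection on edges), so differing edge counts rule out isomorphism.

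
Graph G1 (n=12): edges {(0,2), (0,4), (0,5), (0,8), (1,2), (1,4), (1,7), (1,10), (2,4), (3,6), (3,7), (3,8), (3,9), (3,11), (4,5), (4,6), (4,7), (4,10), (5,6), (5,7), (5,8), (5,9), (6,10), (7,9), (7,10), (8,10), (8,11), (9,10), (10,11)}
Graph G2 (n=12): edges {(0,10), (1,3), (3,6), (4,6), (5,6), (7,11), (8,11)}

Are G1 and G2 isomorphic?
No, not isomorphic

The graphs are NOT isomorphic.

Connected components of G1: 1 component(s) with vertex sets [[0, 1, 2, 3, 4, 5, 6, 7, 8, 9, 10, 11]], sizes [12].
Connected components of G2: 5 component(s) with vertex sets [[2], [9], [0, 10], [7, 8, 11], [1, 3, 4, 5, 6]], sizes [1, 1, 2, 3, 5].
The number of connected components (and the multiset of component sizes) is an isomorphism invariant — an isomorphism maps each component of G1 bijectively onto a component of G2. Since G1 has 1 component(s) and G2 has 5, they cannot be isomorphic.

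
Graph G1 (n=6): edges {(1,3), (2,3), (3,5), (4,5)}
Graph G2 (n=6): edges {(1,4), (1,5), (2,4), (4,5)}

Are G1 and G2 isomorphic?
No, not isomorphic

The graphs are NOT isomorphic.

Connected components of G1: 2 component(s) with vertex sets [[0], [1, 2, 3, 4, 5]], sizes [1, 5].
Connected components of G2: 3 component(s) with vertex sets [[0], [3], [1, 2, 4, 5]], sizes [1, 1, 4].
The number of connected components (and the multiset of component sizes) is an isomorphism invariant — an isomorphism maps each component of G1 bijectively onto a component of G2. Since G1 has 2 component(s) and G2 has 3, they cannot be isomorphic.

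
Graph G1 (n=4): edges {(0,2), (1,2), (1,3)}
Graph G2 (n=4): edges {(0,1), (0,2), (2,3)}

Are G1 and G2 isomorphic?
Yes, isomorphic

The graphs are isomorphic.
One valid mapping φ: V(G1) → V(G2): 0→3, 1→0, 2→2, 3→1

Verify φ preserves adjacency — for each edge of G1, its image is an edge of G2:
  (0,2) → (φ(0),φ(2)) = (2,3) ∈ E(G2) ✓
  (1,2) → (φ(1),φ(2)) = (0,2) ∈ E(G2) ✓
  (1,3) → (φ(1),φ(3)) = (0,1) ∈ E(G2) ✓
All 3 edges of G1 map to edges of G2, and |E(G1)| = |E(G2)| = 3, so φ is a bijection on edges as well as vertices. Hence G1 ≅ G2.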